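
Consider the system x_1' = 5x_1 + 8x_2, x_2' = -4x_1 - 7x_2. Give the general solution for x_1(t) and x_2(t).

Coefficient matrix A = [[5, 8], [-4, -7]].
Characteristic polynomial det(A - λI) = λ^2 + 2λ - 3 = 0.
Eigenvalues λ = -3, 1.
For λ=-3: (A-λI) row 1 is [8, 8], so an eigenvector is (-1, 1).
For λ=1: (A-λI) row 1 is [4, 8], so an eigenvector is (-2, 1).
General solution: K_1e^(-3t)(-1,1) + K_2e^(t)(-2,1).

x_1(t) = -K_1e^(-3t) - 2K_2e^(t), x_2(t) = K_1e^(-3t) + K_2e^(t)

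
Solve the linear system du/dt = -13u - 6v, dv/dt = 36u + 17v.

u(t) = K_1e^(-t) - K_2e^(5t), v(t) = -2K_1e^(-t) + 3K_2e^(5t)

Coefficient matrix A = [[-13, -6], [36, 17]].
Characteristic polynomial det(A - λI) = λ^2 - 4λ - 5 = 0.
Eigenvalues λ = -1, 5.
For λ=-1: (A-λI) row 1 is [-12, -6], so an eigenvector is (1, -2).
For λ=5: (A-λI) row 1 is [-18, -6], so an eigenvector is (-1, 3).
General solution: K_1e^(-t)(1,-2) + K_2e^(5t)(-1,3).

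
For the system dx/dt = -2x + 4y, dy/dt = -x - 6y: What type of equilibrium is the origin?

stable improper node

A = [[-2,4],[-1,-6]]; det(A-λI) = λ^2 + 8λ + 16.
repeated λ = -4 with a single eigenvector.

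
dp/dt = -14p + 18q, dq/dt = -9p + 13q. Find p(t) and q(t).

Coefficient matrix A = [[-14, 18], [-9, 13]].
Characteristic polynomial det(A - λI) = λ^2 + λ - 20 = 0.
Eigenvalues λ = 4, -5.
For λ=4: (A-λI) row 1 is [-18, 18], so an eigenvector is (-1, -1).
For λ=-5: (A-λI) row 1 is [-9, 18], so an eigenvector is (2, 1).
General solution: C_1e^(4t)(-1,-1) + C_2e^(-5t)(2,1).

p(t) = -C_1e^(4t) + 2C_2e^(-5t), q(t) = -C_1e^(4t) + C_2e^(-5t)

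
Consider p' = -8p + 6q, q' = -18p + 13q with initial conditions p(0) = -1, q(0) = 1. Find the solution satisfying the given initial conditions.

Coefficient matrix A = [[-8, 6], [-18, 13]].
Characteristic polynomial det(A - λI) = λ^2 - 5λ + 4 = 0.
Eigenvalues λ = 1, 4.
For λ=1: (A-λI) row 1 is [-9, 6], so an eigenvector is (-2, -3).
For λ=4: (A-λI) row 1 is [-12, 6], so an eigenvector is (1, 2).
General solution: C_1e^(t)(-2,-3) + C_2e^(4t)(1,2).
Applying p(0)=-1, q(0)=1 gives C_1=3, C_2=5.

p(t) = 5e^(4t) - 6e^(t), q(t) = 10e^(4t) - 9e^(t)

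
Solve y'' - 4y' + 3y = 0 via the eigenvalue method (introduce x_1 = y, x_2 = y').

Let x_1 = y, x_2 = y'. Then x_1' = x_2 and x_2' = -3x_1 + 4x_2.
A = [[0,1],[-3,4]]; det(A-λI) = λ^2 - 4λ + 3.
Eigenvalues λ = 3, 1 with eigenvectors (1,3), (1,1).

y(t) = c_1e^(3t) + c_2e^(t)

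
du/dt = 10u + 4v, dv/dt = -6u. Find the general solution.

u(t) = -2C_1e^(4t) - C_2e^(6t), v(t) = 3C_1e^(4t) + C_2e^(6t)

Coefficient matrix A = [[10, 4], [-6, 0]].
Characteristic polynomial det(A - λI) = λ^2 - 10λ + 24 = 0.
Eigenvalues λ = 4, 6.
For λ=4: (A-λI) row 1 is [6, 4], so an eigenvector is (-2, 3).
For λ=6: (A-λI) row 1 is [4, 4], so an eigenvector is (-1, 1).
General solution: C_1e^(4t)(-2,3) + C_2e^(6t)(-1,1).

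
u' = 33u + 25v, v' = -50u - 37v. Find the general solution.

u(t) = c_1e^(-2t)sin(5t) - 2c_1e^(-2t)cos(5t) - 2c_2e^(-2t)sin(5t) - c_2e^(-2t)cos(5t), v(t) = -c_1e^(-2t)sin(5t) + 3c_1e^(-2t)cos(5t) + 3c_2e^(-2t)sin(5t) + c_2e^(-2t)cos(5t)

Coefficient matrix A = [[33, 25], [-50, -37]].
Characteristic polynomial det(A - λI) = λ^2 + 4λ + 29 = 0.
Eigenvalues λ = -2 ± 5i (complex conjugate pair).
For λ=-2+5i: an eigenvector is (-2,3) - i(1,-1) = (-2 - i, 3 + i).
A real fundamental pair from Re and Im of e^((-2+5i)t)v: X_1 = e^(-2t)(cos(5t)·(-2,3) + sin(5t)·(1,-1)), X_2 = e^(-2t)(sin(5t)·(-2,3) - cos(5t)·(1,-1)).
General solution: c_1X_1 + c_2X_2.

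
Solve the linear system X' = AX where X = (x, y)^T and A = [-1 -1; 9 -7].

Coefficient matrix A = [[-1, -1], [9, -7]].
Characteristic polynomial det(A - λI) = λ^2 + 8λ + 16 = 0.
Single eigenvalue λ = -4 with algebraic multiplicity 2.
Eigenvector v = (1,3); generalized eigenvector w with (A-λI)w=v is (0,-1).
General solution: e^(-4t)[c_1·v + c_2·(t·v + w)].

x(t) = c_1e^(-4t) + c_2te^(-4t), y(t) = 3c_1e^(-4t) + 3c_2te^(-4t) - c_2e^(-4t)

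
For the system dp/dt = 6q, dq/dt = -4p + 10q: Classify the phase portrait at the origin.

A = [[0,6],[-4,10]]; det(A-λI) = λ^2 - 10λ + 24.
λ = 4, 6: both positive.

unstable node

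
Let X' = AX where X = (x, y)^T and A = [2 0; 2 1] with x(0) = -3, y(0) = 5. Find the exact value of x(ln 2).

-12

A = [[2,0],[2,1]]; eigenvalues λ = 2, 1.
Eigenvectors: (-1,-2) for λ=2, (0,-1) for λ=1.
From the initial condition, c_1 = 3, c_2 = -11.
x(ln 2) = (3)(2^2)(-1) + (-11)(2^1)(0) = -12.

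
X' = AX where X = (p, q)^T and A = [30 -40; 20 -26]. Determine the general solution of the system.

p(t) = -3C_1e^(2t)sin(4t) + C_1e^(2t)cos(4t) + C_2e^(2t)sin(4t) + 3C_2e^(2t)cos(4t), q(t) = -2C_1e^(2t)sin(4t) + C_1e^(2t)cos(4t) + C_2e^(2t)sin(4t) + 2C_2e^(2t)cos(4t)

Coefficient matrix A = [[30, -40], [20, -26]].
Characteristic polynomial det(A - λI) = λ^2 - 4λ + 20 = 0.
Eigenvalues λ = 2 ± 4i (complex conjugate pair).
For λ=2+4i: an eigenvector is (1,1) - i(-3,-2) = (1 + 3i, 1 + 2i).
A real fundamental pair from Re and Im of e^((2+4i)t)v: X_1 = e^(2t)(cos(4t)·(1,1) + sin(4t)·(-3,-2)), X_2 = e^(2t)(sin(4t)·(1,1) - cos(4t)·(-3,-2)).
General solution: C_1X_1 + C_2X_2.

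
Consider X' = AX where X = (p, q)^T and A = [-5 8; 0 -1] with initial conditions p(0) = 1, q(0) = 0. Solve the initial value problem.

Coefficient matrix A = [[-5, 8], [0, -1]].
Characteristic polynomial det(A - λI) = λ^2 + 6λ + 5 = 0.
Eigenvalues λ = -1, -5.
For λ=-1: (A-λI) row 1 is [-4, 8], so an eigenvector is (2, 1).
For λ=-5: (A-λI) row 1 is [0, 8], so an eigenvector is (-1, 0).
General solution: c_1e^(-t)(2,1) + c_2e^(-5t)(-1,0).
Applying p(0)=1, q(0)=0 gives c_1=0, c_2=-1.

p(t) = e^(-5t), q(t) = 0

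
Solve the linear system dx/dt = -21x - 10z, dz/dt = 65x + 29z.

x(t) = -c_1e^(4t)sin(5t) - c_1e^(4t)cos(5t) - c_2e^(4t)sin(5t) + c_2e^(4t)cos(5t), z(t) = 2c_1e^(4t)sin(5t) + 3c_1e^(4t)cos(5t) + 3c_2e^(4t)sin(5t) - 2c_2e^(4t)cos(5t)

Coefficient matrix A = [[-21, -10], [65, 29]].
Characteristic polynomial det(A - λI) = λ^2 - 8λ + 41 = 0.
Eigenvalues λ = 4 ± 5i (complex conjugate pair).
For λ=4+5i: an eigenvector is (-1,3) - i(-1,2) = (-1 + i, 3 - 2i).
A real fundamental pair from Re and Im of e^((4+5i)t)v: X_1 = e^(4t)(cos(5t)·(-1,3) + sin(5t)·(-1,2)), X_2 = e^(4t)(sin(5t)·(-1,3) - cos(5t)·(-1,2)).
General solution: c_1X_1 + c_2X_2.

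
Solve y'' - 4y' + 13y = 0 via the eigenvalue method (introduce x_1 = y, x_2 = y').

Let x_1 = y, x_2 = y'. Then x_1' = x_2 and x_2' = -13x_1 + 4x_2.
A = [[0,1],[-13,4]]; det(A-λI) = λ^2 - 4λ + 13.
Eigenvalues λ = 2 ± 3i.

y(t) = C_1e^(2t)cos(3t) + C_2e^(2t)sin(3t)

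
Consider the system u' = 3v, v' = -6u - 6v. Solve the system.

Coefficient matrix A = [[0, 3], [-6, -6]].
Characteristic polynomial det(A - λI) = λ^2 + 6λ + 18 = 0.
Eigenvalues λ = -3 ± 3i (complex conjugate pair).
For λ=-3+3i: an eigenvector is (-1,1) - i(0,1) = (-1, 1 - i).
A real fundamental pair from Re and Im of e^((-3+3i)t)v: X_1 = e^(-3t)(cos(3t)·(-1,1) + sin(3t)·(0,1)), X_2 = e^(-3t)(sin(3t)·(-1,1) - cos(3t)·(0,1)).
General solution: C_1X_1 + C_2X_2.

u(t) = -C_1e^(-3t)cos(3t) - C_2e^(-3t)sin(3t), v(t) = C_1e^(-3t)sin(3t) + C_1e^(-3t)cos(3t) + C_2e^(-3t)sin(3t) - C_2e^(-3t)cos(3t)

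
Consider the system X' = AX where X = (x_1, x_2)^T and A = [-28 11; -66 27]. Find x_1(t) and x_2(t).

Coefficient matrix A = [[-28, 11], [-66, 27]].
Characteristic polynomial det(A - λI) = λ^2 + λ - 30 = 0.
Eigenvalues λ = -6, 5.
For λ=-6: (A-λI) row 1 is [-22, 11], so an eigenvector is (-1, -2).
For λ=5: (A-λI) row 1 is [-33, 11], so an eigenvector is (-1, -3).
General solution: c_1e^(-6t)(-1,-2) + c_2e^(5t)(-1,-3).

x_1(t) = -c_1e^(-6t) - c_2e^(5t), x_2(t) = -2c_1e^(-6t) - 3c_2e^(5t)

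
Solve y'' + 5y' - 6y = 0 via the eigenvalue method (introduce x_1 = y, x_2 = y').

Let x_1 = y, x_2 = y'. Then x_1' = x_2 and x_2' = 6x_1 - 5x_2.
A = [[0,1],[6,-5]]; det(A-λI) = λ^2 + 5λ - 6.
Eigenvalues λ = -6, 1 with eigenvectors (1,-6), (1,1).

y(t) = K_1e^(-6t) + K_2e^(t)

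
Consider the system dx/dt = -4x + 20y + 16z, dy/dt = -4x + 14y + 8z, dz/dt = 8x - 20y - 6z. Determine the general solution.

Coefficient matrix A = [[-4, 20, 16], [-4, 14, 8], [8, -20, -6]].
det(A - λI) = 0 gives eigenvalues λ = 4, -2, 2.
For λ=4: eigenvector (5,2,0).
For λ=-2: eigenvector (2,1,-1).
For λ=2: eigenvector (4,2,-1).
General solution: K_1e^(4t)(5,2,0) + K_2e^(-2t)(2,1,-1) + K_3e^(2t)(4,2,-1).

x(t) = 5K_1e^(4t) + 2K_2e^(-2t) + 4K_3e^(2t), y(t) = 2K_1e^(4t) + K_2e^(-2t) + 2K_3e^(2t), z(t) = -K_2e^(-2t) - K_3e^(2t)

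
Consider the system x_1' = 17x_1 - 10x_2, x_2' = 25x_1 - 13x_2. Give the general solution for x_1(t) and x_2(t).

x_1(t) = -c_1e^(2t)sin(5t) + c_1e^(2t)cos(5t) + c_2e^(2t)sin(5t) + c_2e^(2t)cos(5t), x_2(t) = -c_1e^(2t)sin(5t) + 2c_1e^(2t)cos(5t) + 2c_2e^(2t)sin(5t) + c_2e^(2t)cos(5t)

Coefficient matrix A = [[17, -10], [25, -13]].
Characteristic polynomial det(A - λI) = λ^2 - 4λ + 29 = 0.
Eigenvalues λ = 2 ± 5i (complex conjugate pair).
For λ=2+5i: an eigenvector is (1,2) - i(-1,-1) = (1 + i, 2 + i).
A real fundamental pair from Re and Im of e^((2+5i)t)v: X_1 = e^(2t)(cos(5t)·(1,2) + sin(5t)·(-1,-1)), X_2 = e^(2t)(sin(5t)·(1,2) - cos(5t)·(-1,-1)).
General solution: c_1X_1 + c_2X_2.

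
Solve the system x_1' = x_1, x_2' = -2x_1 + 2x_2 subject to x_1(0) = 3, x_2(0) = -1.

Coefficient matrix A = [[1, 0], [-2, 2]].
Characteristic polynomial det(A - λI) = λ^2 - 3λ + 2 = 0.
Eigenvalues λ = 1, 2.
For λ=1: (A-λI) row 2 is [-2, 1], so an eigenvector is (1, 2).
For λ=2: (A-λI) row 1 is [-1, 0], so an eigenvector is (0, 1).
General solution: c_1e^(t)(1,2) + c_2e^(2t)(0,1).
Applying x_1(0)=3, x_2(0)=-1 gives c_1=3, c_2=-7.

x_1(t) = 3e^(t), x_2(t) = -7e^(2t) + 6e^(t)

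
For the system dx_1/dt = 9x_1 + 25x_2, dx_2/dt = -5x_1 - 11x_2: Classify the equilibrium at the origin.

A = [[9,25],[-5,-11]]; det(A-λI) = λ^2 + 2λ + 26.
λ = -1 ± 5i: negative real part.

stable spiral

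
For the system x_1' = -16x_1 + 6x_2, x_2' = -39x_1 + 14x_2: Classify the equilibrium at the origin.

stable spiral

A = [[-16,6],[-39,14]]; det(A-λI) = λ^2 + 2λ + 10.
λ = -1 ± 3i: negative real part.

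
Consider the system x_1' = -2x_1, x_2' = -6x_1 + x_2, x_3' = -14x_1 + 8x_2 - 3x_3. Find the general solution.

x_1(t) = C_2e^(-2t), x_2(t) = C_1e^(t) + 2C_2e^(-2t), x_3(t) = 2C_1e^(t) + 2C_2e^(-2t) + C_3e^(-3t)

Coefficient matrix A = [[-2, 0, 0], [-6, 1, 0], [-14, 8, -3]].
det(A - λI) = 0 gives eigenvalues λ = 1, -2, -3.
For λ=1: eigenvector (0,1,2).
For λ=-2: eigenvector (1,2,2).
For λ=-3: eigenvector (0,0,1).
General solution: C_1e^(t)(0,1,2) + C_2e^(-2t)(1,2,2) + C_3e^(-3t)(0,0,1).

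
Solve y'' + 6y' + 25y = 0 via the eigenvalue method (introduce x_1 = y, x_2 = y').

Let x_1 = y, x_2 = y'. Then x_1' = x_2 and x_2' = -25x_1 - 6x_2.
A = [[0,1],[-25,-6]]; det(A-λI) = λ^2 + 6λ + 25.
Eigenvalues λ = -3 ± 4i.

y(t) = c_1e^(-3t)cos(4t) + c_2e^(-3t)sin(4t)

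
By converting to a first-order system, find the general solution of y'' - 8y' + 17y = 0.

y(t) = C_1e^(4t)cos(t) + C_2e^(4t)sin(t)

Let x_1 = y, x_2 = y'. Then x_1' = x_2 and x_2' = -17x_1 + 8x_2.
A = [[0,1],[-17,8]]; det(A-λI) = λ^2 - 8λ + 17.
Eigenvalues λ = 4 ± i.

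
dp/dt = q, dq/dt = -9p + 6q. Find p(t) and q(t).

p(t) = K_1e^(3t) + K_2te^(3t) - K_2e^(3t), q(t) = 3K_1e^(3t) + 3K_2te^(3t) - 2K_2e^(3t)

Coefficient matrix A = [[0, 1], [-9, 6]].
Characteristic polynomial det(A - λI) = λ^2 - 6λ + 9 = 0.
Single eigenvalue λ = 3 with algebraic multiplicity 2.
Eigenvector v = (1,3); generalized eigenvector w with (A-λI)w=v is (-1,-2).
General solution: e^(3t)[K_1·v + K_2·(t·v + w)].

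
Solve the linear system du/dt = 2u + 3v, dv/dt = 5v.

Coefficient matrix A = [[2, 3], [0, 5]].
Characteristic polynomial det(A - λI) = λ^2 - 7λ + 10 = 0.
Eigenvalues λ = 5, 2.
For λ=5: (A-λI) row 1 is [-3, 3], so an eigenvector is (1, 1).
For λ=2: (A-λI) row 1 is [0, 3], so an eigenvector is (-1, 0).
General solution: c_1e^(5t)(1,1) + c_2e^(2t)(-1,0).

u(t) = c_1e^(5t) - c_2e^(2t), v(t) = c_1e^(5t)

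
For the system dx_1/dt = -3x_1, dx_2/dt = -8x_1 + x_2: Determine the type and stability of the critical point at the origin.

A = [[-3,0],[-8,1]]; det(A-λI) = λ^2 + 2λ - 3.
λ = -3, 1: opposite signs.

saddle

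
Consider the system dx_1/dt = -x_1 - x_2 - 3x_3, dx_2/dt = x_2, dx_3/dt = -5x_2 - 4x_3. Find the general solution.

x_1(t) = K_1e^(-t) + K_2e^(t) + K_3e^(-4t), x_2(t) = K_2e^(t), x_3(t) = -K_2e^(t) + K_3e^(-4t)

Coefficient matrix A = [[-1, -1, -3], [0, 1, 0], [0, -5, -4]].
det(A - λI) = 0 gives eigenvalues λ = -1, 1, -4.
For λ=-1: eigenvector (1,0,0).
For λ=1: eigenvector (1,1,-1).
For λ=-4: eigenvector (1,0,1).
General solution: K_1e^(-t)(1,0,0) + K_2e^(t)(1,1,-1) + K_3e^(-4t)(1,0,1).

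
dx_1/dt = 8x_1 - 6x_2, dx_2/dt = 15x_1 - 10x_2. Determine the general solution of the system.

Coefficient matrix A = [[8, -6], [15, -10]].
Characteristic polynomial det(A - λI) = λ^2 + 2λ + 10 = 0.
Eigenvalues λ = -1 ± 3i (complex conjugate pair).
For λ=-1+3i: an eigenvector is (1,1) - i(1,2) = (1 - i, 1 - 2i).
A real fundamental pair from Re and Im of e^((-1+3i)t)v: X_1 = e^(-t)(cos(3t)·(1,1) + sin(3t)·(1,2)), X_2 = e^(-t)(sin(3t)·(1,1) - cos(3t)·(1,2)).
General solution: K_1X_1 + K_2X_2.

x_1(t) = K_1e^(-t)sin(3t) + K_1e^(-t)cos(3t) + K_2e^(-t)sin(3t) - K_2e^(-t)cos(3t), x_2(t) = 2K_1e^(-t)sin(3t) + K_1e^(-t)cos(3t) + K_2e^(-t)sin(3t) - 2K_2e^(-t)cos(3t)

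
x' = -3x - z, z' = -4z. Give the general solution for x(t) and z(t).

Coefficient matrix A = [[-3, -1], [0, -4]].
Characteristic polynomial det(A - λI) = λ^2 + 7λ + 12 = 0.
Eigenvalues λ = -4, -3.
For λ=-4: (A-λI) row 1 is [1, -1], so an eigenvector is (1, 1).
For λ=-3: (A-λI) row 1 is [0, -1], so an eigenvector is (-1, 0).
General solution: C_1e^(-4t)(1,1) + C_2e^(-3t)(-1,0).

x(t) = C_1e^(-4t) - C_2e^(-3t), z(t) = C_1e^(-4t)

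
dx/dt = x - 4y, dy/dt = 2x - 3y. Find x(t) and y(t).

Coefficient matrix A = [[1, -4], [2, -3]].
Characteristic polynomial det(A - λI) = λ^2 + 2λ + 5 = 0.
Eigenvalues λ = -1 ± 2i (complex conjugate pair).
For λ=-1+2i: an eigenvector is (1,1) - i(-1,0) = (1 + i, 1).
A real fundamental pair from Re and Im of e^((-1+2i)t)v: X_1 = e^(-t)(cos(2t)·(1,1) + sin(2t)·(-1,0)), X_2 = e^(-t)(sin(2t)·(1,1) - cos(2t)·(-1,0)).
General solution: c_1X_1 + c_2X_2.

x(t) = -c_1e^(-t)sin(2t) + c_1e^(-t)cos(2t) + c_2e^(-t)sin(2t) + c_2e^(-t)cos(2t), y(t) = c_1e^(-t)cos(2t) + c_2e^(-t)sin(2t)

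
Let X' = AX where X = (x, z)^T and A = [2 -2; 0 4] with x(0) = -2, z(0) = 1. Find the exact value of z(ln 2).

16

A = [[2,-2],[0,4]]; eigenvalues λ = 4, 2.
Eigenvectors: (-1,1) for λ=4, (1,0) for λ=2.
From the initial condition, c_1 = 1, c_2 = -1.
z(ln 2) = (1)(2^4)(1) + (-1)(2^2)(0) = 16.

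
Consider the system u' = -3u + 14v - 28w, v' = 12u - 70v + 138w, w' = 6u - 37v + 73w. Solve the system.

Coefficient matrix A = [[-3, 14, -28], [12, -70, 138], [6, -37, 73]].
det(A - λI) = 0 gives eigenvalues λ = -3, -1, 4.
For λ=-3: eigenvector (1,-6,-3).
For λ=-1: eigenvector (0,2,1).
For λ=4: eigenvector (2,-9,-5).
General solution: c_1e^(-3t)(1,-6,-3) + c_2e^(-t)(0,2,1) + c_3e^(4t)(2,-9,-5).

u(t) = c_1e^(-3t) + 2c_3e^(4t), v(t) = -6c_1e^(-3t) + 2c_2e^(-t) - 9c_3e^(4t), w(t) = -3c_1e^(-3t) + c_2e^(-t) - 5c_3e^(4t)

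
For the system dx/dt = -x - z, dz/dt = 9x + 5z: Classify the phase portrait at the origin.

A = [[-1,-1],[9,5]]; det(A-λI) = λ^2 - 4λ + 4.
repeated λ = 2 with a single eigenvector.

unstable improper node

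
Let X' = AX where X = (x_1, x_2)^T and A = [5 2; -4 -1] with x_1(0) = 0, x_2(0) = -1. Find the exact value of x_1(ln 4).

A = [[5,2],[-4,-1]]; eigenvalues λ = 3, 1.
Eigenvectors: (-1,1) for λ=3, (1,-2) for λ=1.
From the initial condition, c_1 = 1, c_2 = 1.
x_1(ln 4) = (1)(4^3)(-1) + (1)(4^1)(1) = -60.

-60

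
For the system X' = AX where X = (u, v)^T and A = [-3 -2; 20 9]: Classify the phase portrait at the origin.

unstable spiral

A = [[-3,-2],[20,9]]; det(A-λI) = λ^2 - 6λ + 13.
λ = 3 ± 2i: positive real part.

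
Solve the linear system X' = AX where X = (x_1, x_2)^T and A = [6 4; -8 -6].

Coefficient matrix A = [[6, 4], [-8, -6]].
Characteristic polynomial det(A - λI) = λ^2 - 4 = 0.
Eigenvalues λ = -2, 2.
For λ=-2: (A-λI) row 1 is [8, 4], so an eigenvector is (1, -2).
For λ=2: (A-λI) row 1 is [4, 4], so an eigenvector is (1, -1).
General solution: K_1e^(-2t)(1,-2) + K_2e^(2t)(1,-1).

x_1(t) = K_1e^(-2t) + K_2e^(2t), x_2(t) = -2K_1e^(-2t) - K_2e^(2t)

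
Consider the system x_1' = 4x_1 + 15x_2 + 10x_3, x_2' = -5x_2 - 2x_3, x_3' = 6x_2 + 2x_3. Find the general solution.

Coefficient matrix A = [[4, 15, 10], [0, -5, -2], [0, 6, 2]].
det(A - λI) = 0 gives eigenvalues λ = 4, -1, -2.
For λ=4: eigenvector (1,0,0).
For λ=-1: eigenvector (1,1,-2).
For λ=-2: eigenvector (0,2,-3).
General solution: C_1e^(4t)(1,0,0) + C_2e^(-t)(1,1,-2) + C_3e^(-2t)(0,2,-3).

x_1(t) = C_1e^(4t) + C_2e^(-t), x_2(t) = C_2e^(-t) + 2C_3e^(-2t), x_3(t) = -2C_2e^(-t) - 3C_3e^(-2t)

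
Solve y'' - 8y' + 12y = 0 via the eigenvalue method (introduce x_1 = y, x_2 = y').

y(t) = c_1e^(2t) + c_2e^(6t)

Let x_1 = y, x_2 = y'. Then x_1' = x_2 and x_2' = -12x_1 + 8x_2.
A = [[0,1],[-12,8]]; det(A-λI) = λ^2 - 8λ + 12.
Eigenvalues λ = 2, 6 with eigenvectors (1,2), (1,6).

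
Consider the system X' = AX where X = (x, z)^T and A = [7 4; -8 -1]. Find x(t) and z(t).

Coefficient matrix A = [[7, 4], [-8, -1]].
Characteristic polynomial det(A - λI) = λ^2 - 6λ + 25 = 0.
Eigenvalues λ = 3 ± 4i (complex conjugate pair).
For λ=3+4i: an eigenvector is (-1,1) - i(0,1) = (-1, 1 - i).
A real fundamental pair from Re and Im of e^((3+4i)t)v: X_1 = e^(3t)(cos(4t)·(-1,1) + sin(4t)·(0,1)), X_2 = e^(3t)(sin(4t)·(-1,1) - cos(4t)·(0,1)).
General solution: K_1X_1 + K_2X_2.

x(t) = -K_1e^(3t)cos(4t) - K_2e^(3t)sin(4t), z(t) = K_1e^(3t)sin(4t) + K_1e^(3t)cos(4t) + K_2e^(3t)sin(4t) - K_2e^(3t)cos(4t)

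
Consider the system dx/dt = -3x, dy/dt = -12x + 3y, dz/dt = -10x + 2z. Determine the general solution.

x(t) = c_1e^(-3t), y(t) = 2c_1e^(-3t) + c_2e^(3t), z(t) = 2c_1e^(-3t) + c_3e^(2t)

Coefficient matrix A = [[-3, 0, 0], [-12, 3, 0], [-10, 0, 2]].
det(A - λI) = 0 gives eigenvalues λ = -3, 3, 2.
For λ=-3: eigenvector (1,2,2).
For λ=3: eigenvector (0,1,0).
For λ=2: eigenvector (0,0,1).
General solution: c_1e^(-3t)(1,2,2) + c_2e^(3t)(0,1,0) + c_3e^(2t)(0,0,1).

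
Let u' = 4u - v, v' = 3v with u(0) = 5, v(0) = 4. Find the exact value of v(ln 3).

108

A = [[4,-1],[0,3]]; eigenvalues λ = 4, 3.
Eigenvectors: (1,0) for λ=4, (-1,-1) for λ=3.
From the initial condition, c_1 = 1, c_2 = -4.
v(ln 3) = (1)(3^4)(0) + (-4)(3^3)(-1) = 108.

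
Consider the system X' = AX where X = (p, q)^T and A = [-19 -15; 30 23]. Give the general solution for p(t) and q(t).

Coefficient matrix A = [[-19, -15], [30, 23]].
Characteristic polynomial det(A - λI) = λ^2 - 4λ + 13 = 0.
Eigenvalues λ = 2 ± 3i (complex conjugate pair).
For λ=2+3i: an eigenvector is (1,-1) - i(-2,3) = (1 + 2i, -1 - 3i).
A real fundamental pair from Re and Im of e^((2+3i)t)v: X_1 = e^(2t)(cos(3t)·(1,-1) + sin(3t)·(-2,3)), X_2 = e^(2t)(sin(3t)·(1,-1) - cos(3t)·(-2,3)).
General solution: K_1X_1 + K_2X_2.

p(t) = -2K_1e^(2t)sin(3t) + K_1e^(2t)cos(3t) + K_2e^(2t)sin(3t) + 2K_2e^(2t)cos(3t), q(t) = 3K_1e^(2t)sin(3t) - K_1e^(2t)cos(3t) - K_2e^(2t)sin(3t) - 3K_2e^(2t)cos(3t)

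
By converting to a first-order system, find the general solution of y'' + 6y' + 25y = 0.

Let x_1 = y, x_2 = y'. Then x_1' = x_2 and x_2' = -25x_1 - 6x_2.
A = [[0,1],[-25,-6]]; det(A-λI) = λ^2 + 6λ + 25.
Eigenvalues λ = -3 ± 4i.

y(t) = c_1e^(-3t)cos(4t) + c_2e^(-3t)sin(4t)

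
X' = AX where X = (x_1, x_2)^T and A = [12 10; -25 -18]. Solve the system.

x_1(t) = -K_1e^(-3t)sin(5t) + K_1e^(-3t)cos(5t) + K_2e^(-3t)sin(5t) + K_2e^(-3t)cos(5t), x_2(t) = K_1e^(-3t)sin(5t) - 2K_1e^(-3t)cos(5t) - 2K_2e^(-3t)sin(5t) - K_2e^(-3t)cos(5t)

Coefficient matrix A = [[12, 10], [-25, -18]].
Characteristic polynomial det(A - λI) = λ^2 + 6λ + 34 = 0.
Eigenvalues λ = -3 ± 5i (complex conjugate pair).
For λ=-3+5i: an eigenvector is (1,-2) - i(-1,1) = (1 + i, -2 - i).
A real fundamental pair from Re and Im of e^((-3+5i)t)v: X_1 = e^(-3t)(cos(5t)·(1,-2) + sin(5t)·(-1,1)), X_2 = e^(-3t)(sin(5t)·(1,-2) - cos(5t)·(-1,1)).
General solution: K_1X_1 + K_2X_2.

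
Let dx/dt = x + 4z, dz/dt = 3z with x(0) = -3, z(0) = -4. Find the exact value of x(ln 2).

A = [[1,4],[0,3]]; eigenvalues λ = 3, 1.
Eigenvectors: (2,1) for λ=3, (-1,0) for λ=1.
From the initial condition, c_1 = -4, c_2 = -5.
x(ln 2) = (-4)(2^3)(2) + (-5)(2^1)(-1) = -54.

-54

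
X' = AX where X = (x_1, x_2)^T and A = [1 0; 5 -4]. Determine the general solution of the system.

x_1(t) = C_2e^(t), x_2(t) = -C_1e^(-4t) + C_2e^(t)

Coefficient matrix A = [[1, 0], [5, -4]].
Characteristic polynomial det(A - λI) = λ^2 + 3λ - 4 = 0.
Eigenvalues λ = -4, 1.
For λ=-4: (A-λI) row 1 is [5, 0], so an eigenvector is (0, -1).
For λ=1: (A-λI) row 2 is [5, -5], so an eigenvector is (1, 1).
General solution: C_1e^(-4t)(0,-1) + C_2e^(t)(1,1).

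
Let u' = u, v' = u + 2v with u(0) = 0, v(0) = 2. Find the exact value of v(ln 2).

A = [[1,0],[1,2]]; eigenvalues λ = 1, 2.
Eigenvectors: (1,-1) for λ=1, (0,-1) for λ=2.
From the initial condition, c_1 = 0, c_2 = -2.
v(ln 2) = (0)(2^1)(-1) + (-2)(2^2)(-1) = 8.

8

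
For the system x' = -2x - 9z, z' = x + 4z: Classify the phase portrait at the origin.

unstable improper node

A = [[-2,-9],[1,4]]; det(A-λI) = λ^2 - 2λ + 1.
repeated λ = 1 with a single eigenvector.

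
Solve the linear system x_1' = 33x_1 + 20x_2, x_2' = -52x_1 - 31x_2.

Coefficient matrix A = [[33, 20], [-52, -31]].
Characteristic polynomial det(A - λI) = λ^2 - 2λ + 17 = 0.
Eigenvalues λ = 1 ± 4i (complex conjugate pair).
For λ=1+4i: an eigenvector is (1,-2) - i(-2,3) = (1 + 2i, -2 - 3i).
A real fundamental pair from Re and Im of e^((1+4i)t)v: X_1 = e^(t)(cos(4t)·(1,-2) + sin(4t)·(-2,3)), X_2 = e^(t)(sin(4t)·(1,-2) - cos(4t)·(-2,3)).
General solution: K_1X_1 + K_2X_2.

x_1(t) = -2K_1e^(t)sin(4t) + K_1e^(t)cos(4t) + K_2e^(t)sin(4t) + 2K_2e^(t)cos(4t), x_2(t) = 3K_1e^(t)sin(4t) - 2K_1e^(t)cos(4t) - 2K_2e^(t)sin(4t) - 3K_2e^(t)cos(4t)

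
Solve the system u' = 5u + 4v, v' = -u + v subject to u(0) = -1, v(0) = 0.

u(t) = -2te^(3t) - e^(3t), v(t) = te^(3t)

Coefficient matrix A = [[5, 4], [-1, 1]].
Characteristic polynomial det(A - λI) = λ^2 - 6λ + 9 = 0.
Single eigenvalue λ = 3 with algebraic multiplicity 2.
Eigenvector v = (-2,1); generalized eigenvector w with (A-λI)w=v is (3,-2).
General solution: e^(3t)[c_1·v + c_2·(t·v + w)].
Applying u(0)=-1, v(0)=0 gives c_1=2, c_2=1.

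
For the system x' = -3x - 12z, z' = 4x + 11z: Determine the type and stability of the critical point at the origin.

A = [[-3,-12],[4,11]]; det(A-λI) = λ^2 - 8λ + 15.
λ = 5, 3: both positive.

unstable node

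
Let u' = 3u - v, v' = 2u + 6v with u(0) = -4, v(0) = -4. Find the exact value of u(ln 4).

A = [[3,-1],[2,6]]; eigenvalues λ = 5, 4.
Eigenvectors: (-1,2) for λ=5, (1,-1) for λ=4.
From the initial condition, c_1 = -8, c_2 = -12.
u(ln 4) = (-8)(4^5)(-1) + (-12)(4^4)(1) = 5120.

5120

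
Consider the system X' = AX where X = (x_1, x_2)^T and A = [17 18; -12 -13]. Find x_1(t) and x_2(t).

x_1(t) = -K_1e^(-t) - 3K_2e^(5t), x_2(t) = K_1e^(-t) + 2K_2e^(5t)

Coefficient matrix A = [[17, 18], [-12, -13]].
Characteristic polynomial det(A - λI) = λ^2 - 4λ - 5 = 0.
Eigenvalues λ = -1, 5.
For λ=-1: (A-λI) row 1 is [18, 18], so an eigenvector is (-1, 1).
For λ=5: (A-λI) row 1 is [12, 18], so an eigenvector is (-3, 2).
General solution: K_1e^(-t)(-1,1) + K_2e^(5t)(-3,2).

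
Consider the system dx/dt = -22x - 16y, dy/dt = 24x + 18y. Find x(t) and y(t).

x(t) = -C_1e^(-6t) - 2C_2e^(2t), y(t) = C_1e^(-6t) + 3C_2e^(2t)

Coefficient matrix A = [[-22, -16], [24, 18]].
Characteristic polynomial det(A - λI) = λ^2 + 4λ - 12 = 0.
Eigenvalues λ = -6, 2.
For λ=-6: (A-λI) row 1 is [-16, -16], so an eigenvector is (-1, 1).
For λ=2: (A-λI) row 1 is [-24, -16], so an eigenvector is (-2, 3).
General solution: C_1e^(-6t)(-1,1) + C_2e^(2t)(-2,3).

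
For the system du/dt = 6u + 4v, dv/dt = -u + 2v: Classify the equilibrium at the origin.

A = [[6,4],[-1,2]]; det(A-λI) = λ^2 - 8λ + 16.
repeated λ = 4 with a single eigenvector.

unstable improper node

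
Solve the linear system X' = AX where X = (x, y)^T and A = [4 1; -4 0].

x(t) = c_1e^(2t) + c_2te^(2t) - c_2e^(2t), y(t) = -2c_1e^(2t) - 2c_2te^(2t) + 3c_2e^(2t)

Coefficient matrix A = [[4, 1], [-4, 0]].
Characteristic polynomial det(A - λI) = λ^2 - 4λ + 4 = 0.
Single eigenvalue λ = 2 with algebraic multiplicity 2.
Eigenvector v = (1,-2); generalized eigenvector w with (A-λI)w=v is (-1,3).
General solution: e^(2t)[c_1·v + c_2·(t·v + w)].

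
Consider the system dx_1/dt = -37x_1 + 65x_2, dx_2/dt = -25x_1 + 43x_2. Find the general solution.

x_1(t) = -3c_1e^(3t)sin(5t) + 2c_1e^(3t)cos(5t) + 2c_2e^(3t)sin(5t) + 3c_2e^(3t)cos(5t), x_2(t) = -2c_1e^(3t)sin(5t) + c_1e^(3t)cos(5t) + c_2e^(3t)sin(5t) + 2c_2e^(3t)cos(5t)

Coefficient matrix A = [[-37, 65], [-25, 43]].
Characteristic polynomial det(A - λI) = λ^2 - 6λ + 34 = 0.
Eigenvalues λ = 3 ± 5i (complex conjugate pair).
For λ=3+5i: an eigenvector is (2,1) - i(-3,-2) = (2 + 3i, 1 + 2i).
A real fundamental pair from Re and Im of e^((3+5i)t)v: X_1 = e^(3t)(cos(5t)·(2,1) + sin(5t)·(-3,-2)), X_2 = e^(3t)(sin(5t)·(2,1) - cos(5t)·(-3,-2)).
General solution: c_1X_1 + c_2X_2.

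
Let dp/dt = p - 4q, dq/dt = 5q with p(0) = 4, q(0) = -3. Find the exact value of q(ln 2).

-96

A = [[1,-4],[0,5]]; eigenvalues λ = 5, 1.
Eigenvectors: (-1,1) for λ=5, (1,0) for λ=1.
From the initial condition, c_1 = -3, c_2 = 1.
q(ln 2) = (-3)(2^5)(1) + (1)(2^1)(0) = -96.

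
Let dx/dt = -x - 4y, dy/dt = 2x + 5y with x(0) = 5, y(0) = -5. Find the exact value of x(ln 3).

135

A = [[-1,-4],[2,5]]; eigenvalues λ = 3, 1.
Eigenvectors: (1,-1) for λ=3, (-2,1) for λ=1.
From the initial condition, c_1 = 5, c_2 = 0.
x(ln 3) = (5)(3^3)(1) + (0)(3^1)(-2) = 135.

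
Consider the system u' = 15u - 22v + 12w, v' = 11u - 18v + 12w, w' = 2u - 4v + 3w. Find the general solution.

u(t) = 3c_1e^(-3t) - 2c_2e^(-t) + 2c_3e^(4t), v(t) = 3c_1e^(-3t) - 2c_2e^(-t) + c_3e^(4t), w(t) = c_1e^(-3t) - c_2e^(-t)

Coefficient matrix A = [[15, -22, 12], [11, -18, 12], [2, -4, 3]].
det(A - λI) = 0 gives eigenvalues λ = -3, -1, 4.
For λ=-3: eigenvector (3,3,1).
For λ=-1: eigenvector (-2,-2,-1).
For λ=4: eigenvector (2,1,0).
General solution: c_1e^(-3t)(3,3,1) + c_2e^(-t)(-2,-2,-1) + c_3e^(4t)(2,1,0).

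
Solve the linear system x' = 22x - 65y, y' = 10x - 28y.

x(t) = -2C_1e^(-3t)sin(5t) - 3C_1e^(-3t)cos(5t) - 3C_2e^(-3t)sin(5t) + 2C_2e^(-3t)cos(5t), y(t) = -C_1e^(-3t)sin(5t) - C_1e^(-3t)cos(5t) - C_2e^(-3t)sin(5t) + C_2e^(-3t)cos(5t)

Coefficient matrix A = [[22, -65], [10, -28]].
Characteristic polynomial det(A - λI) = λ^2 + 6λ + 34 = 0.
Eigenvalues λ = -3 ± 5i (complex conjugate pair).
For λ=-3+5i: an eigenvector is (-3,-1) - i(-2,-1) = (-3 + 2i, -1 + i).
A real fundamental pair from Re and Im of e^((-3+5i)t)v: X_1 = e^(-3t)(cos(5t)·(-3,-1) + sin(5t)·(-2,-1)), X_2 = e^(-3t)(sin(5t)·(-3,-1) - cos(5t)·(-2,-1)).
General solution: C_1X_1 + C_2X_2.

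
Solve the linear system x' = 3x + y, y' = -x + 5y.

x(t) = -C_1e^(4t) - C_2te^(4t) + C_2e^(4t), y(t) = -C_1e^(4t) - C_2te^(4t)

Coefficient matrix A = [[3, 1], [-1, 5]].
Characteristic polynomial det(A - λI) = λ^2 - 8λ + 16 = 0.
Single eigenvalue λ = 4 with algebraic multiplicity 2.
Eigenvector v = (-1,-1); generalized eigenvector w with (A-λI)w=v is (1,0).
General solution: e^(4t)[C_1·v + C_2·(t·v + w)].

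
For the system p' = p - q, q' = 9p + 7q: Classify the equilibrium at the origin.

unstable improper node

A = [[1,-1],[9,7]]; det(A-λI) = λ^2 - 8λ + 16.
repeated λ = 4 with a single eigenvector.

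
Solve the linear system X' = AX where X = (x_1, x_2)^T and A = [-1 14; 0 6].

x_1(t) = -2K_1e^(6t) - K_2e^(-t), x_2(t) = -K_1e^(6t)

Coefficient matrix A = [[-1, 14], [0, 6]].
Characteristic polynomial det(A - λI) = λ^2 - 5λ - 6 = 0.
Eigenvalues λ = 6, -1.
For λ=6: (A-λI) row 1 is [-7, 14], so an eigenvector is (-2, -1).
For λ=-1: (A-λI) row 1 is [0, 14], so an eigenvector is (-1, 0).
General solution: K_1e^(6t)(-2,-1) + K_2e^(-t)(-1,0).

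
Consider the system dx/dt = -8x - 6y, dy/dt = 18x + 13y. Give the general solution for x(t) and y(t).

Coefficient matrix A = [[-8, -6], [18, 13]].
Characteristic polynomial det(A - λI) = λ^2 - 5λ + 4 = 0.
Eigenvalues λ = 4, 1.
For λ=4: (A-λI) row 1 is [-12, -6], so an eigenvector is (-1, 2).
For λ=1: (A-λI) row 1 is [-9, -6], so an eigenvector is (2, -3).
General solution: C_1e^(4t)(-1,2) + C_2e^(t)(2,-3).

x(t) = -C_1e^(4t) + 2C_2e^(t), y(t) = 2C_1e^(4t) - 3C_2e^(t)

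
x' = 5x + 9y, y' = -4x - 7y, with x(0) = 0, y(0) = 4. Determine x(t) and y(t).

x(t) = 36te^(-t), y(t) = -24te^(-t) + 4e^(-t)

Coefficient matrix A = [[5, 9], [-4, -7]].
Characteristic polynomial det(A - λI) = λ^2 + 2λ + 1 = 0.
Single eigenvalue λ = -1 with algebraic multiplicity 2.
Eigenvector v = (3,-2); generalized eigenvector w with (A-λI)w=v is (-1,1).
General solution: e^(-t)[c_1·v + c_2·(t·v + w)].
Applying x(0)=0, y(0)=4 gives c_1=4, c_2=12.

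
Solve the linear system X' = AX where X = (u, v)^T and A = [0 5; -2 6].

Coefficient matrix A = [[0, 5], [-2, 6]].
Characteristic polynomial det(A - λI) = λ^2 - 6λ + 10 = 0.
Eigenvalues λ = 3 ± i (complex conjugate pair).
For λ=3+i: an eigenvector is (1,1) - i(2,1) = (1 - 2i, 1 - i).
A real fundamental pair from Re and Im of e^((3+i)t)v: X_1 = e^(3t)(cos(t)·(1,1) + sin(t)·(2,1)), X_2 = e^(3t)(sin(t)·(1,1) - cos(t)·(2,1)).
General solution: C_1X_1 + C_2X_2.

u(t) = 2C_1e^(3t)sin(t) + C_1e^(3t)cos(t) + C_2e^(3t)sin(t) - 2C_2e^(3t)cos(t), v(t) = C_1e^(3t)sin(t) + C_1e^(3t)cos(t) + C_2e^(3t)sin(t) - C_2e^(3t)cos(t)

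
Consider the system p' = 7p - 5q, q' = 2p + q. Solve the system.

Coefficient matrix A = [[7, -5], [2, 1]].
Characteristic polynomial det(A - λI) = λ^2 - 8λ + 17 = 0.
Eigenvalues λ = 4 ± i (complex conjugate pair).
For λ=4+i: an eigenvector is (-2,-1) - i(-1,-1) = (-2 + i, -1 + i).
A real fundamental pair from Re and Im of e^((4+i)t)v: X_1 = e^(4t)(cos(t)·(-2,-1) + sin(t)·(-1,-1)), X_2 = e^(4t)(sin(t)·(-2,-1) - cos(t)·(-1,-1)).
General solution: c_1X_1 + c_2X_2.

p(t) = -c_1e^(4t)sin(t) - 2c_1e^(4t)cos(t) - 2c_2e^(4t)sin(t) + c_2e^(4t)cos(t), q(t) = -c_1e^(4t)sin(t) - c_1e^(4t)cos(t) - c_2e^(4t)sin(t) + c_2e^(4t)cos(t)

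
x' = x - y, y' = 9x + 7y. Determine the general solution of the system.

x(t) = -C_1e^(4t) - C_2te^(4t), y(t) = 3C_1e^(4t) + 3C_2te^(4t) + C_2e^(4t)

Coefficient matrix A = [[1, -1], [9, 7]].
Characteristic polynomial det(A - λI) = λ^2 - 8λ + 16 = 0.
Single eigenvalue λ = 4 with algebraic multiplicity 2.
Eigenvector v = (-1,3); generalized eigenvector w with (A-λI)w=v is (0,1).
General solution: e^(4t)[C_1·v + C_2·(t·v + w)].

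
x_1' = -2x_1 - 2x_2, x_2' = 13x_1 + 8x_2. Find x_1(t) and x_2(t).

Coefficient matrix A = [[-2, -2], [13, 8]].
Characteristic polynomial det(A - λI) = λ^2 - 6λ + 10 = 0.
Eigenvalues λ = 3 ± i (complex conjugate pair).
For λ=3+i: an eigenvector is (1,-3) - i(1,-2) = (1 - i, -3 + 2i).
A real fundamental pair from Re and Im of e^((3+i)t)v: X_1 = e^(3t)(cos(t)·(1,-3) + sin(t)·(1,-2)), X_2 = e^(3t)(sin(t)·(1,-3) - cos(t)·(1,-2)).
General solution: c_1X_1 + c_2X_2.

x_1(t) = c_1e^(3t)sin(t) + c_1e^(3t)cos(t) + c_2e^(3t)sin(t) - c_2e^(3t)cos(t), x_2(t) = -2c_1e^(3t)sin(t) - 3c_1e^(3t)cos(t) - 3c_2e^(3t)sin(t) + 2c_2e^(3t)cos(t)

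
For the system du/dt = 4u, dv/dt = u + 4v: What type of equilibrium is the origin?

A = [[4,0],[1,4]]; det(A-λI) = λ^2 - 8λ + 16.
repeated λ = 4 with a single eigenvector.

unstable improper node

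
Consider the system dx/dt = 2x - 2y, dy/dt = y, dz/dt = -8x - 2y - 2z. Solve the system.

Coefficient matrix A = [[2, -2, 0], [0, 1, 0], [-8, -2, -2]].
det(A - λI) = 0 gives eigenvalues λ = 2, -2, 1.
For λ=2: eigenvector (1,0,-2).
For λ=-2: eigenvector (0,0,1).
For λ=1: eigenvector (2,1,-6).
General solution: C_1e^(2t)(1,0,-2) + C_2e^(-2t)(0,0,1) + C_3e^(t)(2,1,-6).

x(t) = C_1e^(2t) + 2C_3e^(t), y(t) = C_3e^(t), z(t) = -2C_1e^(2t) + C_2e^(-2t) - 6C_3e^(t)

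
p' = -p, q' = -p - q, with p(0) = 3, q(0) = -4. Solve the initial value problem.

Coefficient matrix A = [[-1, 0], [-1, -1]].
Characteristic polynomial det(A - λI) = λ^2 + 2λ + 1 = 0.
Single eigenvalue λ = -1 with algebraic multiplicity 2.
Eigenvector v = (0,-1); generalized eigenvector w with (A-λI)w=v is (1,-3).
General solution: e^(-t)[K_1·v + K_2·(t·v + w)].
Applying p(0)=3, q(0)=-4 gives K_1=-5, K_2=3.

p(t) = 3e^(-t), q(t) = -3te^(-t) - 4e^(-t)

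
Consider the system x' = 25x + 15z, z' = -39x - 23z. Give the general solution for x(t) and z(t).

x(t) = C_1e^(t)sin(3t) + 2C_1e^(t)cos(3t) + 2C_2e^(t)sin(3t) - C_2e^(t)cos(3t), z(t) = -2C_1e^(t)sin(3t) - 3C_1e^(t)cos(3t) - 3C_2e^(t)sin(3t) + 2C_2e^(t)cos(3t)

Coefficient matrix A = [[25, 15], [-39, -23]].
Characteristic polynomial det(A - λI) = λ^2 - 2λ + 10 = 0.
Eigenvalues λ = 1 ± 3i (complex conjugate pair).
For λ=1+3i: an eigenvector is (2,-3) - i(1,-2) = (2 - i, -3 + 2i).
A real fundamental pair from Re and Im of e^((1+3i)t)v: X_1 = e^(t)(cos(3t)·(2,-3) + sin(3t)·(1,-2)), X_2 = e^(t)(sin(3t)·(2,-3) - cos(3t)·(1,-2)).
General solution: C_1X_1 + C_2X_2.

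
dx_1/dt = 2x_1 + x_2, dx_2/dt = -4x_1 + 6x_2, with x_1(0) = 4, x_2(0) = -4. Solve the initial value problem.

Coefficient matrix A = [[2, 1], [-4, 6]].
Characteristic polynomial det(A - λI) = λ^2 - 8λ + 16 = 0.
Single eigenvalue λ = 4 with algebraic multiplicity 2.
Eigenvector v = (-1,-2); generalized eigenvector w with (A-λI)w=v is (0,-1).
General solution: e^(4t)[C_1·v + C_2·(t·v + w)].
Applying x_1(0)=4, x_2(0)=-4 gives C_1=-4, C_2=12.

x_1(t) = -12te^(4t) + 4e^(4t), x_2(t) = -24te^(4t) - 4e^(4t)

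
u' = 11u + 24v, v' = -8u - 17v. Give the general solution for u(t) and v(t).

u(t) = -3c_1e^(-5t) - 2c_2e^(-t), v(t) = 2c_1e^(-5t) + c_2e^(-t)

Coefficient matrix A = [[11, 24], [-8, -17]].
Characteristic polynomial det(A - λI) = λ^2 + 6λ + 5 = 0.
Eigenvalues λ = -5, -1.
For λ=-5: (A-λI) row 1 is [16, 24], so an eigenvector is (-3, 2).
For λ=-1: (A-λI) row 1 is [12, 24], so an eigenvector is (-2, 1).
General solution: c_1e^(-5t)(-3,2) + c_2e^(-t)(-2,1).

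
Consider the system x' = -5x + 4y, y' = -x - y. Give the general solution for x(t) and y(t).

Coefficient matrix A = [[-5, 4], [-1, -1]].
Characteristic polynomial det(A - λI) = λ^2 + 6λ + 9 = 0.
Single eigenvalue λ = -3 with algebraic multiplicity 2.
Eigenvector v = (2,1); generalized eigenvector w with (A-λI)w=v is (3,2).
General solution: e^(-3t)[K_1·v + K_2·(t·v + w)].

x(t) = 2K_1e^(-3t) + 2K_2te^(-3t) + 3K_2e^(-3t), y(t) = K_1e^(-3t) + K_2te^(-3t) + 2K_2e^(-3t)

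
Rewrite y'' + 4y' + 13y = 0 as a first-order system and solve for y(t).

Let x_1 = y, x_2 = y'. Then x_1' = x_2 and x_2' = -13x_1 - 4x_2.
A = [[0,1],[-13,-4]]; det(A-λI) = λ^2 + 4λ + 13.
Eigenvalues λ = -2 ± 3i.

y(t) = C_1e^(-2t)cos(3t) + C_2e^(-2t)sin(3t)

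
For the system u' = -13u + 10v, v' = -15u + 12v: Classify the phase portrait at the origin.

A = [[-13,10],[-15,12]]; det(A-λI) = λ^2 + λ - 6.
λ = 2, -3: opposite signs.

saddle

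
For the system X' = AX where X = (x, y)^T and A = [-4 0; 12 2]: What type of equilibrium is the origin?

saddle

A = [[-4,0],[12,2]]; det(A-λI) = λ^2 + 2λ - 8.
λ = 2, -4: opposite signs.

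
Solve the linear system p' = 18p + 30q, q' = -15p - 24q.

p(t) = 3c_1e^(-3t)sin(3t) - c_1e^(-3t)cos(3t) - c_2e^(-3t)sin(3t) - 3c_2e^(-3t)cos(3t), q(t) = -2c_1e^(-3t)sin(3t) + c_1e^(-3t)cos(3t) + c_2e^(-3t)sin(3t) + 2c_2e^(-3t)cos(3t)

Coefficient matrix A = [[18, 30], [-15, -24]].
Characteristic polynomial det(A - λI) = λ^2 + 6λ + 18 = 0.
Eigenvalues λ = -3 ± 3i (complex conjugate pair).
For λ=-3+3i: an eigenvector is (-1,1) - i(3,-2) = (-1 - 3i, 1 + 2i).
A real fundamental pair from Re and Im of e^((-3+3i)t)v: X_1 = e^(-3t)(cos(3t)·(-1,1) + sin(3t)·(3,-2)), X_2 = e^(-3t)(sin(3t)·(-1,1) - cos(3t)·(3,-2)).
General solution: c_1X_1 + c_2X_2.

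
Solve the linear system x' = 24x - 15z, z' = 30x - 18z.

x(t) = K_1e^(3t)sin(3t) - 2K_1e^(3t)cos(3t) - 2K_2e^(3t)sin(3t) - K_2e^(3t)cos(3t), z(t) = K_1e^(3t)sin(3t) - 3K_1e^(3t)cos(3t) - 3K_2e^(3t)sin(3t) - K_2e^(3t)cos(3t)

Coefficient matrix A = [[24, -15], [30, -18]].
Characteristic polynomial det(A - λI) = λ^2 - 6λ + 18 = 0.
Eigenvalues λ = 3 ± 3i (complex conjugate pair).
For λ=3+3i: an eigenvector is (-2,-3) - i(1,1) = (-2 - i, -3 - i).
A real fundamental pair from Re and Im of e^((3+3i)t)v: X_1 = e^(3t)(cos(3t)·(-2,-3) + sin(3t)·(1,1)), X_2 = e^(3t)(sin(3t)·(-2,-3) - cos(3t)·(1,1)).
General solution: K_1X_1 + K_2X_2.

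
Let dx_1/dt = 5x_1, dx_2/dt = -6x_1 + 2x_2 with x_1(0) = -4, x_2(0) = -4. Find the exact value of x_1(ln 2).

-128

A = [[5,0],[-6,2]]; eigenvalues λ = 2, 5.
Eigenvectors: (0,-1) for λ=2, (-1,2) for λ=5.
From the initial condition, c_1 = 12, c_2 = 4.
x_1(ln 2) = (12)(2^2)(0) + (4)(2^5)(-1) = -128.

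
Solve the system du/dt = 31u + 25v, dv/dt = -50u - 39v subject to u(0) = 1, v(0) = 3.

Coefficient matrix A = [[31, 25], [-50, -39]].
Characteristic polynomial det(A - λI) = λ^2 + 8λ + 41 = 0.
Eigenvalues λ = -4 ± 5i (complex conjugate pair).
For λ=-4+5i: an eigenvector is (-1,1) - i(-2,3) = (-1 + 2i, 1 - 3i).
A real fundamental pair from Re and Im of e^((-4+5i)t)v: X_1 = e^(-4t)(cos(5t)·(-1,1) + sin(5t)·(-2,3)), X_2 = e^(-4t)(sin(5t)·(-1,1) - cos(5t)·(-2,3)).
General solution: C_1X_1 + C_2X_2.
Applying u(0)=1, v(0)=3 gives C_1=-9, C_2=-4.

u(t) = 22e^(-4t)sin(5t) + e^(-4t)cos(5t), v(t) = -31e^(-4t)sin(5t) + 3e^(-4t)cos(5t)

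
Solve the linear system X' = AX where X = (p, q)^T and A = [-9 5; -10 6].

p(t) = K_1e^(t) + K_2e^(-4t), q(t) = 2K_1e^(t) + K_2e^(-4t)

Coefficient matrix A = [[-9, 5], [-10, 6]].
Characteristic polynomial det(A - λI) = λ^2 + 3λ - 4 = 0.
Eigenvalues λ = 1, -4.
For λ=1: (A-λI) row 1 is [-10, 5], so an eigenvector is (1, 2).
For λ=-4: (A-λI) row 1 is [-5, 5], so an eigenvector is (1, 1).
General solution: K_1e^(t)(1,2) + K_2e^(-4t)(1,1).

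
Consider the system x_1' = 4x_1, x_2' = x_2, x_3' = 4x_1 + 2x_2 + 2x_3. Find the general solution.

Coefficient matrix A = [[4, 0, 0], [0, 1, 0], [4, 2, 2]].
det(A - λI) = 0 gives eigenvalues λ = 4, 1, 2.
For λ=4: eigenvector (1,0,2).
For λ=1: eigenvector (0,1,-2).
For λ=2: eigenvector (0,0,1).
General solution: C_1e^(4t)(1,0,2) + C_2e^(t)(0,1,-2) + C_3e^(2t)(0,0,1).

x_1(t) = C_1e^(4t), x_2(t) = C_2e^(t), x_3(t) = 2C_1e^(4t) - 2C_2e^(t) + C_3e^(2t)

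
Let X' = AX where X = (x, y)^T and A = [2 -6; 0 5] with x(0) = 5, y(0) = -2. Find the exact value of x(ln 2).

132

A = [[2,-6],[0,5]]; eigenvalues λ = 5, 2.
Eigenvectors: (-2,1) for λ=5, (-1,0) for λ=2.
From the initial condition, c_1 = -2, c_2 = -1.
x(ln 2) = (-2)(2^5)(-2) + (-1)(2^2)(-1) = 132.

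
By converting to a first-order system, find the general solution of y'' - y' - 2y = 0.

Let x_1 = y, x_2 = y'. Then x_1' = x_2 and x_2' = 2x_1 + x_2.
A = [[0,1],[2,1]]; det(A-λI) = λ^2 - λ - 2.
Eigenvalues λ = 2, -1 with eigenvectors (1,2), (1,-1).

y(t) = K_1e^(2t) + K_2e^(-t)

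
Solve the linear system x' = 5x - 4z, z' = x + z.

x(t) = 2K_1e^(3t) + 2K_2te^(3t) - 3K_2e^(3t), z(t) = K_1e^(3t) + K_2te^(3t) - 2K_2e^(3t)

Coefficient matrix A = [[5, -4], [1, 1]].
Characteristic polynomial det(A - λI) = λ^2 - 6λ + 9 = 0.
Single eigenvalue λ = 3 with algebraic multiplicity 2.
Eigenvector v = (2,1); generalized eigenvector w with (A-λI)w=v is (-3,-2).
General solution: e^(3t)[K_1·v + K_2·(t·v + w)].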